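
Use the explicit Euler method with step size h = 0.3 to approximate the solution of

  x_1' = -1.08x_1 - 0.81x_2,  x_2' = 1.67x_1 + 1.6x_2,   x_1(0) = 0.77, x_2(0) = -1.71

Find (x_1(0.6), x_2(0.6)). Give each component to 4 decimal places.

1.1540, -2.7057

Euler on (x_1,x_2): x_1_{n+1} = x_1_n + h·x_1', x_2_{n+1} = x_2_n + h·x_2'.
0.000000: (0.770000, -1.710000); f=(0.553500, -1.450100) → (0.936050, -2.145030)
0.300000: (0.936050, -2.145030); f=(0.726540, -1.868845) → (1.154012, -2.705683)
(x_1(0.6), x_2(0.6)) ≈ (1.1540, -2.7057)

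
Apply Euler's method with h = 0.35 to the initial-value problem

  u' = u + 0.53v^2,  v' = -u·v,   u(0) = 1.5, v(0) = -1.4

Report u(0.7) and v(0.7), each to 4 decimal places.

3.3066, -0.1091

Euler on (u,v): u_{n+1} = u_n + h·u', v_{n+1} = v_n + h·v'.
0.000000: (1.500000, -1.400000); f=(2.538800, 2.100000) → (2.388580, -0.665000)
0.350000: (2.388580, -0.665000); f=(2.622959, 1.588406) → (3.306616, -0.109058)
(u(0.7), v(0.7)) ≈ (3.3066, -0.1091)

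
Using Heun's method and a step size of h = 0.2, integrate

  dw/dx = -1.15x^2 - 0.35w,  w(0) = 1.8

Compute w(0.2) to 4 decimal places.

Heun: k1 = f(x_n, w_n); k2 = f(x_n + h, w_n + h·k1); w_{n+1} = w_n + (h/2)·(k1 + k2).
x=0.000000, w=1.800000:
  k1 = f(0.000000, 1.800000) = -0.630000
  k2 = f(0.200000, 1.674000) = -0.631900
  w ← 1.800000 + (0.2/2)·(-0.630000 + (-0.631900)) = 1.673810
w(0.2) ≈ 1.6738

1.6738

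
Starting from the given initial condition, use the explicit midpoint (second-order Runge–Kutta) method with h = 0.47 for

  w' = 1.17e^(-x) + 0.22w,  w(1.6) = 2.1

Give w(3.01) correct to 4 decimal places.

3.0786

Midpoint: k1 = f(x_n, w_n); k2 = f(x_n + h/2, w_n + (h/2)·k1); w_{n+1} = w_n + h·k2.
x=1.600000, w=2.100000:
  k1 = f(1.600000, 2.100000) = 0.698219
  k2 = f(1.835000, 2.264081) = 0.684846
  w ← 2.100000 + 0.47·0.684846 = 2.421877
x=2.070000, w=2.421877:
  k1 = f(2.070000, 2.421877) = 0.680450
  k2 = f(2.305000, 2.581783) = 0.684710
  w ← 2.421877 + 0.47·0.684710 = 2.743691
x=2.540000, w=2.743691:
  k1 = f(2.540000, 2.743691) = 0.695886
  k2 = f(2.775000, 2.907224) = 0.712538
  w ← 2.743691 + 0.47·0.712538 = 3.078584
w(3.01) ≈ 3.0786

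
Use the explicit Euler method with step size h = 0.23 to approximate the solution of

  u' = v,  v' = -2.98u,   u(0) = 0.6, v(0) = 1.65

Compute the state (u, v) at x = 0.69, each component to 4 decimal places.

1.3949, -0.2992

Euler on (u,v): u_{n+1} = u_n + h·u', v_{n+1} = v_n + h·v'.
0.000000: (0.600000, 1.650000); f=(1.650000, -1.788000) → (0.979500, 1.238760)
0.230000: (0.979500, 1.238760); f=(1.238760, -2.918910) → (1.264415, 0.567411)
0.460000: (1.264415, 0.567411); f=(0.567411, -3.767956) → (1.394919, -0.299219)
(u(0.69), v(0.69)) ≈ (1.3949, -0.2992)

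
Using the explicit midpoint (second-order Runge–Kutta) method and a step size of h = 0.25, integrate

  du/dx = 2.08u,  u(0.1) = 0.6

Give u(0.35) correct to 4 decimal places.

0.9931

Midpoint: k1 = f(x_n, u_n); k2 = f(x_n + h/2, u_n + (h/2)·k1); u_{n+1} = u_n + h·k2.
x=0.100000, u=0.600000:
  k1 = f(0.100000, 0.600000) = 1.248000
  k2 = f(0.225000, 0.756000) = 1.572480
  u ← 0.600000 + 0.25·1.572480 = 0.993120
u(0.35) ≈ 0.9931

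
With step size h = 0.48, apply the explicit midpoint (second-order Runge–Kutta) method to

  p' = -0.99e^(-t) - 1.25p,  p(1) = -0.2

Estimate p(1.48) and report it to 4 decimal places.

-0.2011

Midpoint: k1 = f(t_n, p_n); k2 = f(t_n + h/2, p_n + (h/2)·k1); p_{n+1} = p_n + h·k2.
t=1.000000, p=-0.200000:
  k1 = f(1.000000, -0.200000) = -0.114201
  k2 = f(1.240000, -0.227408) = -0.002230
  p ← -0.200000 + 0.48·(-0.002230) = -0.201070
p(1.48) ≈ -0.2011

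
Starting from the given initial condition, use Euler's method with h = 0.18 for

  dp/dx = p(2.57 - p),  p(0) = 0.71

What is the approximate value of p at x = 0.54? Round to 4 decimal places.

1.5210

Euler: p_{n+1} = p_n + h·f(x_n, p_n).
x=0.000000, p=0.710000: f=1.320600 → p ← 0.710000 + 0.18·1.320600 = 0.947708
x=0.180000, p=0.947708: f=1.537459 → p ← 0.947708 + 0.18·1.537459 = 1.224451
x=0.360000, p=1.224451: f=1.647559 → p ← 1.224451 + 0.18·1.647559 = 1.521011
p(0.54) ≈ 1.5210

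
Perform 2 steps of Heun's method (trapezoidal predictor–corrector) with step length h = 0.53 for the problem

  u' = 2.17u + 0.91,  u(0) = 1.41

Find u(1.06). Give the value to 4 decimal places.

14.0405

Heun: k1 = f(x_n, u_n); k2 = f(x_n + h, u_n + h·k1); u_{n+1} = u_n + (h/2)·(k1 + k2).
x=0.000000, u=1.410000:
  k1 = f(0.000000, 1.410000) = 3.969700
  k2 = f(0.530000, 3.513941) = 8.535252
  u ← 1.410000 + (0.53/2)·(3.969700 + 8.535252) = 4.723812
x=0.530000, u=4.723812:
  k1 = f(0.530000, 4.723812) = 11.160673
  k2 = f(1.060000, 10.638969) = 23.996562
  u ← 4.723812 + (0.53/2)·(11.160673 + 23.996562) = 14.040480
u(1.06) ≈ 14.0405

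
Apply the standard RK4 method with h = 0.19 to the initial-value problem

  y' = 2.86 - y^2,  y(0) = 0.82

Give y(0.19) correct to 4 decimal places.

1.1691

RK4: k1 = f(t_n, y_n); k2 = f(t_n + h/2, y_n + (h/2)·k1); k3 = f(t_n + h/2, y_n + (h/2)·k2); k4 = f(t_n + h, y_n + h·k3); y_{n+1} = y_n + (h/6)·(k1 + 2k2 + 2k3 + k4).
t=0.000000, y=0.820000:
  k1 = f(0.000000, 0.820000) = 2.187600
  k2 = f(0.095000, 1.027822) = 1.803582
  k3 = f(0.095000, 0.991340) = 1.877244
  k4 = f(0.190000, 1.176676) = 1.475433
  y ← 0.820000 + (0.19/6)·(k1 + 2k2 + 2k3 + k4) = 1.169115
y(0.19) ≈ 1.1691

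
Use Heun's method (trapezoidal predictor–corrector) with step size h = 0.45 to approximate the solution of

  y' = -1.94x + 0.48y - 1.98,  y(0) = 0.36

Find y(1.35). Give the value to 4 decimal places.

Heun: k1 = f(x_n, y_n); k2 = f(x_n + h, y_n + h·k1); y_{n+1} = y_n + (h/2)·(k1 + k2).
x=0.000000, y=0.360000:
  k1 = f(0.000000, 0.360000) = -1.807200
  k2 = f(0.450000, -0.453240) = -3.070555
  y ← 0.360000 + (0.45/2)·(-1.807200 + (-3.070555)) = -0.737495
x=0.450000, y=-0.737495:
  k1 = f(0.450000, -0.737495) = -3.206998
  k2 = f(0.900000, -2.180644) = -4.772709
  y ← -0.737495 + (0.45/2)·(-3.206998 + (-4.772709)) = -2.532929
x=0.900000, y=-2.532929:
  k1 = f(0.900000, -2.532929) = -4.941806
  k2 = f(1.350000, -4.756742) = -6.882236
  y ← -2.532929 + (0.45/2)·(-4.941806 + (-6.882236)) = -5.193338
y(1.35) ≈ -5.1933

-5.1933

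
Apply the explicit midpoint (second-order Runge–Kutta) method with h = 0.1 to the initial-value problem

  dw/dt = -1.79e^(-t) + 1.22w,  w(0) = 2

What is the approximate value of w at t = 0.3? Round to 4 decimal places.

Midpoint: k1 = f(t_n, w_n); k2 = f(t_n + h/2, w_n + (h/2)·k1); w_{n+1} = w_n + h·k2.
t=0.000000, w=2.000000:
  k1 = f(0.000000, 2.000000) = 0.650000
  k2 = f(0.050000, 2.032500) = 0.776949
  w ← 2.000000 + 0.1·0.776949 = 2.077695
t=0.100000, w=2.077695:
  k1 = f(0.100000, 2.077695) = 0.915129
  k2 = f(0.150000, 2.123451) = 1.049943
  w ← 2.077695 + 0.1·1.049943 = 2.182689
t=0.200000, w=2.182689:
  k1 = f(0.200000, 2.182689) = 1.197353
  k2 = f(0.250000, 2.242557) = 1.341866
  w ← 2.182689 + 0.1·1.341866 = 2.316876
w(0.3) ≈ 2.3169

2.3169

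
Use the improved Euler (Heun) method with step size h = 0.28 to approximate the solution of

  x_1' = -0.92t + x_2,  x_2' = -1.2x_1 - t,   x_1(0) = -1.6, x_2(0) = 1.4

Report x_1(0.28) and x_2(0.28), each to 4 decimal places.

Heun on (x_1,x_2): k1 = f(t_n, state_n); k2 = f(t_n + h, state_n + h·k1); state_{n+1} = state_n + (h/2)·(k1 + k2).
0.000000: (-1.600000, 1.400000)
  k1 = (1.400000, 1.920000)
  predictor → (-1.208000, 1.937600)
  k2 = (1.680000, 1.169600)
  → (-1.168800, 1.832544)
(x_1(0.28), x_2(0.28)) ≈ (-1.1688, 1.8325)

-1.1688, 1.8325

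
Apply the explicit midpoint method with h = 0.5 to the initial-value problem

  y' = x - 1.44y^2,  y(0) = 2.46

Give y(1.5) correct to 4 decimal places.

Midpoint: k1 = f(x_n, y_n); k2 = f(x_n + h/2, y_n + (h/2)·k1); y_{n+1} = y_n + h·k2.
x=0.000000, y=2.460000:
  k1 = f(0.000000, 2.460000) = -8.714304
  k2 = f(0.250000, 0.281424) = 0.135953
  y ← 2.460000 + 0.5·0.135953 = 2.527976
x=0.500000, y=2.527976:
  k1 = f(0.500000, 2.527976) = -8.702557
  k2 = f(0.750000, 0.352337) = 0.571236
  y ← 2.527976 + 0.5·0.571236 = 2.813595
x=1.000000, y=2.813595:
  k1 = f(1.000000, 2.813595) = -10.399492
  k2 = f(1.250000, 0.213721) = 1.184225
  y ← 2.813595 + 0.5·1.184225 = 3.405707
y(1.5) ≈ 3.4057

3.4057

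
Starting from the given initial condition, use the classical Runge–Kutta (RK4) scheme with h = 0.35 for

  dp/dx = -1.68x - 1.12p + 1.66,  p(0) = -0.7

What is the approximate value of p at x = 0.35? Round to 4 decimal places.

RK4: k1 = f(x_n, p_n); k2 = f(x_n + h/2, p_n + (h/2)·k1); k3 = f(x_n + h/2, p_n + (h/2)·k2); k4 = f(x_n + h, p_n + h·k3); p_{n+1} = p_n + (h/6)·(k1 + 2k2 + 2k3 + k4).
x=0.000000, p=-0.700000:
  k1 = f(0.000000, -0.700000) = 2.444000
  k2 = f(0.175000, -0.272300) = 1.670976
  k3 = f(0.175000, -0.407579) = 1.822489
  k4 = f(0.350000, -0.062129) = 1.141584
  p ← -0.700000 + (0.35/6)·(k1 + 2k2 + 2k3 + k4) = -0.083270
p(0.35) ≈ -0.0833

-0.0833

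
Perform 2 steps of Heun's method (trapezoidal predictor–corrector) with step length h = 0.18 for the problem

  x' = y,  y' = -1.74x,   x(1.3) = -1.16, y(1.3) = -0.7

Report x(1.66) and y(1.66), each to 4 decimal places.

Heun on (x,y): k1 = f(t_n, state_n); k2 = f(t_n + h, state_n + h·k1); state_{n+1} = state_n + (h/2)·(k1 + k2).
1.300000: (-1.160000, -0.700000)
  k1 = (-0.700000, 2.018400)
  predictor → (-1.286000, -0.336688)
  k2 = (-0.336688, 2.237640)
  → (-1.253302, -0.316956)
1.480000: (-1.253302, -0.316956)
  k1 = (-0.316956, 2.180745)
  predictor → (-1.310354, 0.075578)
  k2 = (0.075578, 2.280016)
  → (-1.275026, 0.084512)
(x(1.66), y(1.66)) ≈ (-1.2750, 0.0845)

-1.2750, 0.0845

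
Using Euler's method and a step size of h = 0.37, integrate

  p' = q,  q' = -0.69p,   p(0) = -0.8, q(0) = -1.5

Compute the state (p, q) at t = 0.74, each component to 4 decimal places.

-1.8344, -0.9498

Euler on (p,q): p_{n+1} = p_n + h·p', q_{n+1} = q_n + h·q'.
0.000000: (-0.800000, -1.500000); f=(-1.500000, 0.552000) → (-1.355000, -1.295760)
0.370000: (-1.355000, -1.295760); f=(-1.295760, 0.934950) → (-1.834431, -0.949828)
(p(0.74), q(0.74)) ≈ (-1.8344, -0.9498)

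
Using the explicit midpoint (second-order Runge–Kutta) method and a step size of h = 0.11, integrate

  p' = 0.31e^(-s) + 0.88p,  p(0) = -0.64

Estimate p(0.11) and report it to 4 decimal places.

-0.6710

Midpoint: k1 = f(s_n, p_n); k2 = f(s_n + h/2, p_n + (h/2)·k1); p_{n+1} = p_n + h·k2.
s=0.000000, p=-0.640000:
  k1 = f(0.000000, -0.640000) = -0.253200
  k2 = f(0.055000, -0.653926) = -0.282044
  p ← -0.640000 + 0.11·(-0.282044) = -0.671025
p(0.11) ≈ -0.6710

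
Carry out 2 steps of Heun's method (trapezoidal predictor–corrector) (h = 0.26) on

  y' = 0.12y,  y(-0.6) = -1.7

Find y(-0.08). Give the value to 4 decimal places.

Heun: k1 = f(s_n, y_n); k2 = f(s_n + h, y_n + h·k1); y_{n+1} = y_n + (h/2)·(k1 + k2).
s=-0.600000, y=-1.700000:
  k1 = f(-0.600000, -1.700000) = -0.204000
  k2 = f(-0.340000, -1.753040) = -0.210365
  y ← -1.700000 + (0.26/2)·(-0.204000 + (-0.210365)) = -1.753867
s=-0.340000, y=-1.753867:
  k1 = f(-0.340000, -1.753867) = -0.210464
  k2 = f(-0.080000, -1.808588) = -0.217031
  y ← -1.753867 + (0.26/2)·(-0.210464 + (-0.217031)) = -1.809442
y(-0.08) ≈ -1.8094

-1.8094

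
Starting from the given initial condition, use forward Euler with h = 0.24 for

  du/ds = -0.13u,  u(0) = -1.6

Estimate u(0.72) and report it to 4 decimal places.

Euler: u_{n+1} = u_n + h·f(s_n, u_n).
s=0.000000, u=-1.600000: f=0.208000 → u ← -1.600000 + 0.24·0.208000 = -1.550080
s=0.240000, u=-1.550080: f=0.201510 → u ← -1.550080 + 0.24·0.201510 = -1.501718
s=0.480000, u=-1.501718: f=0.195223 → u ← -1.501718 + 0.24·0.195223 = -1.454864
u(0.72) ≈ -1.4549

-1.4549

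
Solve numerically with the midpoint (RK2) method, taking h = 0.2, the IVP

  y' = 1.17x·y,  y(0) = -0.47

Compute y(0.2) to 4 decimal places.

-0.4810

Midpoint: k1 = f(x_n, y_n); k2 = f(x_n + h/2, y_n + (h/2)·k1); y_{n+1} = y_n + h·k2.
x=0.000000, y=-0.470000:
  k1 = f(0.000000, -0.470000) = 0.000000
  k2 = f(0.100000, -0.470000) = -0.054990
  y ← -0.470000 + 0.2·(-0.054990) = -0.480998
y(0.2) ≈ -0.4810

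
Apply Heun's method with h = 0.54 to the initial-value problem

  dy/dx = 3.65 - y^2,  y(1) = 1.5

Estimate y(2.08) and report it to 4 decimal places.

1.4793

Heun: k1 = f(x_n, y_n); k2 = f(x_n + h, y_n + h·k1); y_{n+1} = y_n + (h/2)·(k1 + k2).
x=1.000000, y=1.500000:
  k1 = f(1.000000, 1.500000) = 1.400000
  k2 = f(1.540000, 2.256000) = -1.439536
  y ← 1.500000 + (0.54/2)·(1.400000 + (-1.439536)) = 1.489325
x=1.540000, y=1.489325:
  k1 = f(1.540000, 1.489325) = 1.431910
  k2 = f(2.080000, 2.262557) = -1.469163
  y ← 1.489325 + (0.54/2)·(1.431910 + (-1.469163)) = 1.479267
y(2.08) ≈ 1.4793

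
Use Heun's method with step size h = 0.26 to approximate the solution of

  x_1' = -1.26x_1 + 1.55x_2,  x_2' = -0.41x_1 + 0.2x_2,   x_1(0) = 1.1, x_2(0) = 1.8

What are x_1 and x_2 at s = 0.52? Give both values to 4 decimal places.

Heun on (x_1,x_2): k1 = f(s_n, state_n); k2 = f(s_n + h, state_n + h·k1); state_{n+1} = state_n + (h/2)·(k1 + k2).
0.000000: (1.100000, 1.800000)
  k1 = (1.404000, -0.091000)
  predictor → (1.465040, 1.776340)
  k2 = (0.907377, -0.245398)
  → (1.400479, 1.756268)
0.260000: (1.400479, 1.756268)
  k1 = (0.957612, -0.222943)
  predictor → (1.649458, 1.698303)
  k2 = (0.554053, -0.336617)
  → (1.596995, 1.683525)
(x_1(0.52), x_2(0.52)) ≈ (1.5970, 1.6835)

1.5970, 1.6835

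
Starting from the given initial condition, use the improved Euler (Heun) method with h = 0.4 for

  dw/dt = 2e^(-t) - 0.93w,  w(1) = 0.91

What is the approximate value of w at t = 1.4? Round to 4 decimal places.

Heun: k1 = f(t_n, w_n); k2 = f(t_n + h, w_n + h·k1); w_{n+1} = w_n + (h/2)·(k1 + k2).
t=1.000000, w=0.910000:
  k1 = f(1.000000, 0.910000) = -0.110541
  k2 = f(1.400000, 0.865784) = -0.311985
  w ← 0.910000 + (0.4/2)·(-0.110541 + (-0.311985)) = 0.825495
w(1.4) ≈ 0.8255

0.8255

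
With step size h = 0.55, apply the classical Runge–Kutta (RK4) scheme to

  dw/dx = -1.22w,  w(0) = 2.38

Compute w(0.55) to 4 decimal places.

1.2191

RK4: k1 = f(x_n, w_n); k2 = f(x_n + h/2, w_n + (h/2)·k1); k3 = f(x_n + h/2, w_n + (h/2)·k2); k4 = f(x_n + h, w_n + h·k3); w_{n+1} = w_n + (h/6)·(k1 + 2k2 + 2k3 + k4).
x=0.000000, w=2.380000:
  k1 = f(0.000000, 2.380000) = -2.903600
  k2 = f(0.275000, 1.581510) = -1.929442
  k3 = f(0.275000, 1.849403) = -2.256272
  k4 = f(0.550000, 1.139050) = -1.389641
  w ← 2.380000 + (0.55/6)·(k1 + 2k2 + 2k3 + k4) = 1.219072
w(0.55) ≈ 1.2191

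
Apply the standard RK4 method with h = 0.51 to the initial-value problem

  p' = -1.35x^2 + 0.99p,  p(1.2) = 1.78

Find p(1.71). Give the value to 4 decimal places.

1.0900

RK4: k1 = f(x_n, p_n); k2 = f(x_n + h/2, p_n + (h/2)·k1); k3 = f(x_n + h/2, p_n + (h/2)·k2); k4 = f(x_n + h, p_n + h·k3); p_{n+1} = p_n + (h/6)·(k1 + 2k2 + 2k3 + k4).
x=1.200000, p=1.780000:
  k1 = f(1.200000, 1.780000) = -0.181800
  k2 = f(1.455000, 1.733641) = -1.141679
  k3 = f(1.455000, 1.488872) = -1.384001
  k4 = f(1.710000, 1.074160) = -2.884117
  p ← 1.780000 + (0.51/6)·(k1 + 2k2 + 2k3 + k4) = 1.090031
p(1.71) ≈ 1.0900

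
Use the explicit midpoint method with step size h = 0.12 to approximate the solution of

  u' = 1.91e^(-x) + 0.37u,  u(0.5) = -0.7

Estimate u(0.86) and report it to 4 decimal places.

Midpoint: k1 = f(x_n, u_n); k2 = f(x_n + h/2, u_n + (h/2)·k1); u_{n+1} = u_n + h·k2.
x=0.500000, u=-0.700000:
  k1 = f(0.500000, -0.700000) = 0.899474
  k2 = f(0.560000, -0.646032) = 0.851978
  u ← -0.700000 + 0.12·0.851978 = -0.597763
x=0.620000, u=-0.597763:
  k1 = f(0.620000, -0.597763) = 0.806302
  k2 = f(0.680000, -0.549385) = 0.764366
  u ← -0.597763 + 0.12·0.764366 = -0.506039
x=0.740000, u=-0.506039:
  k1 = f(0.740000, -0.506039) = 0.724053
  k2 = f(0.800000, -0.462596) = 0.687058
  u ← -0.506039 + 0.12·0.687058 = -0.423592
u(0.86) ≈ -0.4236

-0.4236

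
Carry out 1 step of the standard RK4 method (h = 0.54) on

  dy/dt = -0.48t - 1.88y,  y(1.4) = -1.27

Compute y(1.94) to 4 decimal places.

RK4: k1 = f(t_n, y_n); k2 = f(t_n + h/2, y_n + (h/2)·k1); k3 = f(t_n + h/2, y_n + (h/2)·k2); k4 = f(t_n + h, y_n + h·k3); y_{n+1} = y_n + (h/6)·(k1 + 2k2 + 2k3 + k4).
t=1.400000, y=-1.270000:
  k1 = f(1.400000, -1.270000) = 1.715600
  k2 = f(1.670000, -0.806788) = 0.715161
  k3 = f(1.670000, -1.076906) = 1.222984
  k4 = f(1.940000, -0.609589) = 0.214827
  y ← -1.270000 + (0.54/6)·(k1 + 2k2 + 2k3 + k4) = -0.747395
y(1.94) ≈ -0.7474

-0.7474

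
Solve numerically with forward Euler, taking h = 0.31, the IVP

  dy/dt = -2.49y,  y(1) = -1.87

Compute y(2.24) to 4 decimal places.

-0.0051

Euler: y_{n+1} = y_n + h·f(t_n, y_n).
t=1.000000, y=-1.870000: f=4.656300 → y ← -1.870000 + 0.31·4.656300 = -0.426547
t=1.310000, y=-0.426547: f=1.062102 → y ← -0.426547 + 0.31·1.062102 = -0.097295
t=1.620000, y=-0.097295: f=0.242265 → y ← -0.097295 + 0.31·0.242265 = -0.022193
t=1.930000, y=-0.022193: f=0.055261 → y ← -0.022193 + 0.31·0.055261 = -0.005062
y(2.24) ≈ -0.0051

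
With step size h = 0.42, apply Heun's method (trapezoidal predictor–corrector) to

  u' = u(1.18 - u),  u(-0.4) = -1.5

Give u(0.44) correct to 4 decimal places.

-97.4381

Heun: k1 = f(t_n, u_n); k2 = f(t_n + h, u_n + h·k1); u_{n+1} = u_n + (h/2)·(k1 + k2).
t=-0.400000, u=-1.500000:
  k1 = f(-0.400000, -1.500000) = -4.020000
  k2 = f(0.020000, -3.188400) = -13.928207
  u ← -1.500000 + (0.42/2)·(-4.020000 + (-13.928207)) = -5.269123
t=0.020000, u=-5.269123:
  k1 = f(0.020000, -5.269123) = -33.981227
  k2 = f(0.440000, -19.541239) = -404.918668
  u ← -5.269123 + (0.42/2)·(-33.981227 + (-404.918668)) = -97.438101
u(0.44) ≈ -97.4381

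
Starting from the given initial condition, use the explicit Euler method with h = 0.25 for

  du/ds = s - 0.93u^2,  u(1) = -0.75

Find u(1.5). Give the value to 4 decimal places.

-0.4108

Euler: u_{n+1} = u_n + h·f(s_n, u_n).
s=1.000000, u=-0.750000: f=0.476875 → u ← -0.750000 + 0.25·0.476875 = -0.630781
s=1.250000, u=-0.630781: f=0.879967 → u ← -0.630781 + 0.25·0.879967 = -0.410790
u(1.5) ≈ -0.4108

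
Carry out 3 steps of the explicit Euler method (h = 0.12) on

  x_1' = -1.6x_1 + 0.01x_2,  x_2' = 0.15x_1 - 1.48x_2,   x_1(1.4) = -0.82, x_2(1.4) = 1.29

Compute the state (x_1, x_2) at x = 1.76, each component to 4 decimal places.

Euler on (x_1,x_2): x_1_{n+1} = x_1_n + h·x_1', x_2_{n+1} = x_2_n + h·x_2'.
1.400000: (-0.820000, 1.290000); f=(1.324900, -2.032200) → (-0.661012, 1.046136)
1.520000: (-0.661012, 1.046136); f=(1.068081, -1.647433) → (-0.532842, 0.848444)
1.640000: (-0.532842, 0.848444); f=(0.861032, -1.335624) → (-0.429518, 0.688169)
(x_1(1.76), x_2(1.76)) ≈ (-0.4295, 0.6882)

-0.4295, 0.6882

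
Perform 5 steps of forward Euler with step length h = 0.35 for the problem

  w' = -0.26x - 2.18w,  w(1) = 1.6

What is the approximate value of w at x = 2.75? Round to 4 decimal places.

Euler: w_{n+1} = w_n + h·f(x_n, w_n).
x=1.000000, w=1.600000: f=-3.748000 → w ← 1.600000 + 0.35·(-3.748000) = 0.288200
x=1.350000, w=0.288200: f=-0.979276 → w ← 0.288200 + 0.35·(-0.979276) = -0.054547
x=1.700000, w=-0.054547: f=-0.323088 → w ← -0.054547 + 0.35·(-0.323088) = -0.167628
x=2.050000, w=-0.167628: f=-0.167572 → w ← -0.167628 + 0.35·(-0.167572) = -0.226278
x=2.400000, w=-0.226278: f=-0.130715 → w ← -0.226278 + 0.35·(-0.130715) = -0.272028
w(2.75) ≈ -0.2720

-0.2720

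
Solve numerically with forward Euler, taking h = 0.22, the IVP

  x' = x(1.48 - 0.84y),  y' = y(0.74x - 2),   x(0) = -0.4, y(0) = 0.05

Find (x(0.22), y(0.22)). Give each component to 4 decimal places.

-0.5265, 0.0247

Euler on (x,y): x_{n+1} = x_n + h·x', y_{n+1} = y_n + h·y'.
0.000000: (-0.400000, 0.050000); f=(-0.575200, -0.114800) → (-0.526544, 0.024744)
(x(0.22), y(0.22)) ≈ (-0.5265, 0.0247)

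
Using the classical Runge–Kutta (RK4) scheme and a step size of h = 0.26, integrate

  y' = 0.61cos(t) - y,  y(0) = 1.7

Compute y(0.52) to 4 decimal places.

RK4: k1 = f(t_n, y_n); k2 = f(t_n + h/2, y_n + (h/2)·k1); k3 = f(t_n + h/2, y_n + (h/2)·k2); k4 = f(t_n + h, y_n + h·k3); y_{n+1} = y_n + (h/6)·(k1 + 2k2 + 2k3 + k4).
t=0.000000, y=1.700000:
  k1 = f(0.000000, 1.700000) = -1.090000
  k2 = f(0.130000, 1.558300) = -0.953447
  k3 = f(0.130000, 1.576052) = -0.971199
  k4 = f(0.260000, 1.447488) = -0.857990
  y ← 1.700000 + (0.26/6)·(k1 + 2k2 + 2k3 + k4) = 1.448784
t=0.260000, y=1.448784:
  k1 = f(0.260000, 1.448784) = -0.859287
  k2 = f(0.390000, 1.337077) = -0.772883
  k3 = f(0.390000, 1.348310) = -0.784115
  k4 = f(0.520000, 1.244914) = -0.715545
  y ← 1.448784 + (0.26/6)·(k1 + 2k2 + 2k3 + k4) = 1.245602
y(0.52) ≈ 1.2456

1.2456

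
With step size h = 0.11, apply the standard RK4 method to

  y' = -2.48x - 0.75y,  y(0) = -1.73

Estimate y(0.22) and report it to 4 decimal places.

-1.5237

RK4: k1 = f(x_n, y_n); k2 = f(x_n + h/2, y_n + (h/2)·k1); k3 = f(x_n + h/2, y_n + (h/2)·k2); k4 = f(x_n + h, y_n + h·k3); y_{n+1} = y_n + (h/6)·(k1 + 2k2 + 2k3 + k4).
x=0.000000, y=-1.730000:
  k1 = f(0.000000, -1.730000) = 1.297500
  k2 = f(0.055000, -1.658637) = 1.107578
  k3 = f(0.055000, -1.669083) = 1.115412
  k4 = f(0.110000, -1.607305) = 0.932678
  y ← -1.730000 + (0.11/6)·(k1 + 2k2 + 2k3 + k4) = -1.607604
x=0.110000, y=-1.607604:
  k1 = f(0.110000, -1.607604) = 0.932903
  k2 = f(0.165000, -1.556294) = 0.758021
  k3 = f(0.165000, -1.565913) = 0.765234
  k4 = f(0.220000, -1.523428) = 0.596971
  y ← -1.607604 + (0.11/6)·(k1 + 2k2 + 2k3 + k4) = -1.523703
y(0.22) ≈ -1.5237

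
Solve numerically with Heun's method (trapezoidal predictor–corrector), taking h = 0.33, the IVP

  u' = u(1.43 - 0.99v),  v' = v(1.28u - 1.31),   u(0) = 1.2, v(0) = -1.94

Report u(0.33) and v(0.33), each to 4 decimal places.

3.3201, -2.6743

Heun on (u,v): k1 = f(s_n, state_n); k2 = f(s_n + h, state_n + h·k1); state_{n+1} = state_n + (h/2)·(k1 + k2).
0.000000: (1.200000, -1.940000)
  k1 = (4.020720, -0.438440)
  predictor → (2.526838, -2.084685)
  k2 = (8.828362, -4.011668)
  → (3.320099, -2.674268)
(u(0.33), v(0.33)) ≈ (3.3201, -2.6743)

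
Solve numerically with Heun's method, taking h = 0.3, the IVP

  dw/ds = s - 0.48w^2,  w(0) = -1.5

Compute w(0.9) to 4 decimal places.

-3.1319

Heun: k1 = f(s_n, w_n); k2 = f(s_n + h, w_n + h·k1); w_{n+1} = w_n + (h/2)·(k1 + k2).
s=0.000000, w=-1.500000:
  k1 = f(0.000000, -1.500000) = -1.080000
  k2 = f(0.300000, -1.824000) = -1.296948
  w ← -1.500000 + (0.3/2)·(-1.080000 + (-1.296948)) = -1.856542
s=0.300000, w=-1.856542:
  k1 = f(0.300000, -1.856542) = -1.354440
  k2 = f(0.600000, -2.262874) = -1.857888
  w ← -1.856542 + (0.3/2)·(-1.354440 + (-1.857888)) = -2.338391
s=0.600000, w=-2.338391:
  k1 = f(0.600000, -2.338391) = -2.024676
  k2 = f(0.900000, -2.945794) = -3.265297
  w ← -2.338391 + (0.3/2)·(-2.024676 + (-3.265297)) = -3.131887
w(0.9) ≈ -3.1319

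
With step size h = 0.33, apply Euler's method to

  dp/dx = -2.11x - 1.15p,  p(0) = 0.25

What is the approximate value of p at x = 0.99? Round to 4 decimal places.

-0.5424

Euler: p_{n+1} = p_n + h·f(x_n, p_n).
x=0.000000, p=0.250000: f=-0.287500 → p ← 0.250000 + 0.33·(-0.287500) = 0.155125
x=0.330000, p=0.155125: f=-0.874694 → p ← 0.155125 + 0.33·(-0.874694) = -0.133524
x=0.660000, p=-0.133524: f=-1.239047 → p ← -0.133524 + 0.33·(-1.239047) = -0.542410
p(0.99) ≈ -0.5424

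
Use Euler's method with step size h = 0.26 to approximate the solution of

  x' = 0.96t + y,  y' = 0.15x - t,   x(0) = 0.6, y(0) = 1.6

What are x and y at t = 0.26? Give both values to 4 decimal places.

1.0160, 1.6234

Euler on (x,y): x_{n+1} = x_n + h·x', y_{n+1} = y_n + h·y'.
0.000000: (0.600000, 1.600000); f=(1.600000, 0.090000) → (1.016000, 1.623400)
(x(0.26), y(0.26)) ≈ (1.0160, 1.6234)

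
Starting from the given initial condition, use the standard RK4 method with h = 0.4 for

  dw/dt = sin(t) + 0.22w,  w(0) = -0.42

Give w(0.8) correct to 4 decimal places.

RK4: k1 = f(t_n, w_n); k2 = f(t_n + h/2, w_n + (h/2)·k1); k3 = f(t_n + h/2, w_n + (h/2)·k2); k4 = f(t_n + h, w_n + h·k3); w_{n+1} = w_n + (h/6)·(k1 + 2k2 + 2k3 + k4).
t=0.000000, w=-0.420000:
  k1 = f(0.000000, -0.420000) = -0.092400
  k2 = f(0.200000, -0.438480) = 0.102204
  k3 = f(0.200000, -0.399559) = 0.110766
  k4 = f(0.400000, -0.375693) = 0.306766
  w ← -0.420000 + (0.4/6)·(k1 + 2k2 + 2k3 + k4) = -0.377313
t=0.400000, w=-0.377313:
  k1 = f(0.400000, -0.377313) = 0.306409
  k2 = f(0.600000, -0.316031) = 0.495116
  k3 = f(0.600000, -0.278290) = 0.503419
  k4 = f(0.800000, -0.175945) = 0.678648
  w ← -0.377313 + (0.4/6)·(k1 + 2k2 + 2k3 + k4) = -0.178505
w(0.8) ≈ -0.1785

-0.1785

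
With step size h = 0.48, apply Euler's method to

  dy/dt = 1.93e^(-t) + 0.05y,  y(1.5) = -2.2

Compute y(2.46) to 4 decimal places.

Euler: y_{n+1} = y_n + h·f(t_n, y_n).
t=1.500000, y=-2.200000: f=0.320641 → y ← -2.200000 + 0.48·0.320641 = -2.046092
t=1.980000, y=-2.046092: f=0.164169 → y ← -2.046092 + 0.48·0.164169 = -1.967291
y(2.46) ≈ -1.9673

-1.9673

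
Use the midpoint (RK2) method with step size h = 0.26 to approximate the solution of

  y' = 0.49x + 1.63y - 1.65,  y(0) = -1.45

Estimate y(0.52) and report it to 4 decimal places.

Midpoint: k1 = f(x_n, y_n); k2 = f(x_n + h/2, y_n + (h/2)·k1); y_{n+1} = y_n + h·k2.
x=0.000000, y=-1.450000:
  k1 = f(0.000000, -1.450000) = -4.013500
  k2 = f(0.130000, -1.971755) = -4.800261
  y ← -1.450000 + 0.26·(-4.800261) = -2.698068
x=0.260000, y=-2.698068:
  k1 = f(0.260000, -2.698068) = -5.920450
  k2 = f(0.390000, -3.467726) = -7.111294
  y ← -2.698068 + 0.26·(-7.111294) = -4.547004
y(0.52) ≈ -4.5470

-4.5470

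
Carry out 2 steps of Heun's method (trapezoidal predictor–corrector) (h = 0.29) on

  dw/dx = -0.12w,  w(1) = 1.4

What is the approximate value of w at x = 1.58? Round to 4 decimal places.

Heun: k1 = f(x_n, w_n); k2 = f(x_n + h, w_n + h·k1); w_{n+1} = w_n + (h/2)·(k1 + k2).
x=1.000000, w=1.400000:
  k1 = f(1.000000, 1.400000) = -0.168000
  k2 = f(1.290000, 1.351280) = -0.162154
  w ← 1.400000 + (0.29/2)·(-0.168000 + (-0.162154)) = 1.352128
x=1.290000, w=1.352128:
  k1 = f(1.290000, 1.352128) = -0.162255
  k2 = f(1.580000, 1.305074) = -0.156609
  w ← 1.352128 + (0.29/2)·(-0.162255 + (-0.156609)) = 1.305892
w(1.58) ≈ 1.3059

1.3059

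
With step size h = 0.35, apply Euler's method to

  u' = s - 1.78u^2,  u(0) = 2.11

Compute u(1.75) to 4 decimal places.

-1.6618

Euler: u_{n+1} = u_n + h·f(s_n, u_n).
s=0.000000, u=2.110000: f=-7.924738 → u ← 2.110000 + 0.35·(-7.924738) = -0.663658
s=0.350000, u=-0.663658: f=-0.433987 → u ← -0.663658 + 0.35·(-0.433987) = -0.815554
s=0.700000, u=-0.815554: f=-0.483928 → u ← -0.815554 + 0.35·(-0.483928) = -0.984929
s=1.050000, u=-0.984929: f=-0.676750 → u ← -0.984929 + 0.35·(-0.676750) = -1.221791
s=1.400000, u=-1.221791: f=-1.257138 → u ← -1.221791 + 0.35·(-1.257138) = -1.661790
u(1.75) ≈ -1.6618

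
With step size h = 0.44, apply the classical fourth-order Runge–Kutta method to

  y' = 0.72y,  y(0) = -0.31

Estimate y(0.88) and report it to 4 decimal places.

-0.5841

RK4: k1 = f(t_n, y_n); k2 = f(t_n + h/2, y_n + (h/2)·k1); k3 = f(t_n + h/2, y_n + (h/2)·k2); k4 = f(t_n + h, y_n + h·k3); y_{n+1} = y_n + (h/6)·(k1 + 2k2 + 2k3 + k4).
t=0.000000, y=-0.310000:
  k1 = f(0.000000, -0.310000) = -0.223200
  k2 = f(0.220000, -0.359104) = -0.258555
  k3 = f(0.220000, -0.366882) = -0.264155
  k4 = f(0.440000, -0.426228) = -0.306884
  y ← -0.310000 + (0.44/6)·(k1 + 2k2 + 2k3 + k4) = -0.425537
t=0.440000, y=-0.425537:
  k1 = f(0.440000, -0.425537) = -0.306387
  k2 = f(0.660000, -0.492942) = -0.354918
  k3 = f(0.660000, -0.503619) = -0.362606
  k4 = f(0.880000, -0.585083) = -0.421260
  y ← -0.425537 + (0.44/6)·(k1 + 2k2 + 2k3 + k4) = -0.584135
y(0.88) ≈ -0.5841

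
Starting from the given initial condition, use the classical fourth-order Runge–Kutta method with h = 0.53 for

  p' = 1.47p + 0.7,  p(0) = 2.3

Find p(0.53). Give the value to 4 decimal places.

RK4: k1 = f(s_n, p_n); k2 = f(s_n + h/2, p_n + (h/2)·k1); k3 = f(s_n + h/2, p_n + (h/2)·k2); k4 = f(s_n + h, p_n + h·k3); p_{n+1} = p_n + (h/6)·(k1 + 2k2 + 2k3 + k4).
s=0.000000, p=2.300000:
  k1 = f(0.000000, 2.300000) = 4.081000
  k2 = f(0.265000, 3.381465) = 5.670754
  k3 = f(0.265000, 3.802750) = 6.290042
  k4 = f(0.530000, 5.633722) = 8.981572
  p ← 2.300000 + (0.53/6)·(k1 + 2k2 + 2k3 + k4) = 5.566934
p(0.53) ≈ 5.5669

5.5669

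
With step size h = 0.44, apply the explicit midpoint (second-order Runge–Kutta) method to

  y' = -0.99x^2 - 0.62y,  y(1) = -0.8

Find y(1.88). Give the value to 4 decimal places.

-1.9948

Midpoint: k1 = f(x_n, y_n); k2 = f(x_n + h/2, y_n + (h/2)·k1); y_{n+1} = y_n + h·k2.
x=1.000000, y=-0.800000:
  k1 = f(1.000000, -0.800000) = -0.494000
  k2 = f(1.220000, -0.908680) = -0.910134
  y ← -0.800000 + 0.44·(-0.910134) = -1.200459
x=1.440000, y=-1.200459:
  k1 = f(1.440000, -1.200459) = -1.308579
  k2 = f(1.660000, -1.488347) = -1.805269
  y ← -1.200459 + 0.44·(-1.805269) = -1.994778
y(1.88) ≈ -1.9948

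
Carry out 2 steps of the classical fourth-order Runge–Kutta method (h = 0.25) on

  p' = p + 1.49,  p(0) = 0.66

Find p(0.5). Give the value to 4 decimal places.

2.0547

RK4: k1 = f(x_n, p_n); k2 = f(x_n + h/2, p_n + (h/2)·k1); k3 = f(x_n + h/2, p_n + (h/2)·k2); k4 = f(x_n + h, p_n + h·k3); p_{n+1} = p_n + (h/6)·(k1 + 2k2 + 2k3 + k4).
x=0.000000, p=0.660000:
  k1 = f(0.000000, 0.660000) = 2.150000
  k2 = f(0.125000, 0.928750) = 2.418750
  k3 = f(0.125000, 0.962344) = 2.452344
  k4 = f(0.250000, 1.273086) = 2.763086
  p ← 0.660000 + (0.25/6)·(k1 + 2k2 + 2k3 + k4) = 1.270636
x=0.250000, p=1.270636:
  k1 = f(0.250000, 1.270636) = 2.760636
  k2 = f(0.375000, 1.615716) = 3.105716
  k3 = f(0.375000, 1.658851) = 3.148851
  k4 = f(0.500000, 2.057849) = 3.547849
  p ← 1.270636 + (0.25/6)·(k1 + 2k2 + 2k3 + k4) = 2.054704
p(0.5) ≈ 2.0547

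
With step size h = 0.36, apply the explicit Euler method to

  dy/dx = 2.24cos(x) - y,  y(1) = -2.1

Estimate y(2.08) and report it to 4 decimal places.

Euler: y_{n+1} = y_n + h·f(x_n, y_n).
x=1.000000, y=-2.100000: f=3.310277 → y ← -2.100000 + 0.36·3.310277 = -0.908300
x=1.360000, y=-0.908300: f=1.376995 → y ← -0.908300 + 0.36·1.376995 = -0.412582
x=1.720000, y=-0.412582: f=0.079605 → y ← -0.412582 + 0.36·0.079605 = -0.383924
y(2.08) ≈ -0.3839

-0.3839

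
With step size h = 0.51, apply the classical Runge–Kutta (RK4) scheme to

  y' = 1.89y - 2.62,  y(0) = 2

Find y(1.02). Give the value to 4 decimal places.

5.5790

RK4: k1 = f(x_n, y_n); k2 = f(x_n + h/2, y_n + (h/2)·k1); k3 = f(x_n + h/2, y_n + (h/2)·k2); k4 = f(x_n + h, y_n + h·k3); y_{n+1} = y_n + (h/6)·(k1 + 2k2 + 2k3 + k4).
x=0.000000, y=2.000000:
  k1 = f(0.000000, 2.000000) = 1.160000
  k2 = f(0.255000, 2.295800) = 1.719062
  k3 = f(0.255000, 2.438361) = 1.988502
  k4 = f(0.510000, 3.014136) = 3.076717
  y ← 2.000000 + (0.51/6)·(k1 + 2k2 + 2k3 + k4) = 2.990407
x=0.510000, y=2.990407:
  k1 = f(0.510000, 2.990407) = 3.031869
  k2 = f(0.765000, 3.763533) = 4.493078
  k3 = f(0.765000, 4.136142) = 5.197308
  k4 = f(1.020000, 5.641034) = 8.041554
  y ← 2.990407 + (0.51/6)·(k1 + 2k2 + 2k3 + k4) = 5.579013
y(1.02) ≈ 5.5790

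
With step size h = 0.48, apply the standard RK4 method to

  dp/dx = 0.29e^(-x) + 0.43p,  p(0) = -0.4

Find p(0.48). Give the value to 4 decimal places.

-0.3679

RK4: k1 = f(x_n, p_n); k2 = f(x_n + h/2, p_n + (h/2)·k1); k3 = f(x_n + h/2, p_n + (h/2)·k2); k4 = f(x_n + h, p_n + h·k3); p_{n+1} = p_n + (h/6)·(k1 + 2k2 + 2k3 + k4).
x=0.000000, p=-0.400000:
  k1 = f(0.000000, -0.400000) = 0.118000
  k2 = f(0.240000, -0.371680) = 0.068300
  k3 = f(0.240000, -0.383608) = 0.063171
  k4 = f(0.480000, -0.369678) = 0.020486
  p ← -0.400000 + (0.48/6)·(k1 + 2k2 + 2k3 + k4) = -0.367886
p(0.48) ≈ -0.3679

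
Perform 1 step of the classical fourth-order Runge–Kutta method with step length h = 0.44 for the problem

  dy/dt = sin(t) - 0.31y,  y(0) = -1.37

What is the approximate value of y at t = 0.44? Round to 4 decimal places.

-1.1043

RK4: k1 = f(t_n, y_n); k2 = f(t_n + h/2, y_n + (h/2)·k1); k3 = f(t_n + h/2, y_n + (h/2)·k2); k4 = f(t_n + h, y_n + h·k3); y_{n+1} = y_n + (h/6)·(k1 + 2k2 + 2k3 + k4).
t=0.000000, y=-1.370000:
  k1 = f(0.000000, -1.370000) = 0.424700
  k2 = f(0.220000, -1.276566) = 0.613965
  k3 = f(0.220000, -1.234928) = 0.601057
  k4 = f(0.440000, -1.105535) = 0.768655
  y ← -1.370000 + (0.44/6)·(k1 + 2k2 + 2k3 + k4) = -1.104284
y(0.44) ≈ -1.1043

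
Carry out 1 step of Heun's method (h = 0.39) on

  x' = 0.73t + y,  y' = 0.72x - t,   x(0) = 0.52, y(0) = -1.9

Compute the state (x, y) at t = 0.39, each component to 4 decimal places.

-0.1370, -1.9341

Heun on (x,y): k1 = f(t_n, state_n); k2 = f(t_n + h, state_n + h·k1); state_{n+1} = state_n + (h/2)·(k1 + k2).
0.000000: (0.520000, -1.900000)
  k1 = (-1.900000, 0.374400)
  predictor → (-0.221000, -1.753984)
  k2 = (-1.469284, -0.549120)
  → (-0.137010, -1.934070)
(x(0.39), y(0.39)) ≈ (-0.1370, -1.9341)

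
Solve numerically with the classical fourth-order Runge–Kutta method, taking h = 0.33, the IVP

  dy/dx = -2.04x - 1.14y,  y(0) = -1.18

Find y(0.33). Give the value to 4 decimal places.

RK4: k1 = f(x_n, y_n); k2 = f(x_n + h/2, y_n + (h/2)·k1); k3 = f(x_n + h/2, y_n + (h/2)·k2); k4 = f(x_n + h, y_n + h·k3); y_{n+1} = y_n + (h/6)·(k1 + 2k2 + 2k3 + k4).
x=0.000000, y=-1.180000:
  k1 = f(0.000000, -1.180000) = 1.345200
  k2 = f(0.165000, -0.958042) = 0.755568
  k3 = f(0.165000, -1.055331) = 0.866478
  k4 = f(0.330000, -0.894062) = 0.346031
  y ← -1.180000 + (0.33/6)·(k1 + 2k2 + 2k3 + k4) = -0.908557
y(0.33) ≈ -0.9086

-0.9086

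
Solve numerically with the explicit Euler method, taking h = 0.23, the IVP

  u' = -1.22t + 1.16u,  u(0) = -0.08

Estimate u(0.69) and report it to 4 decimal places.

-0.3735

Euler: u_{n+1} = u_n + h·f(t_n, u_n).
t=0.000000, u=-0.080000: f=-0.092800 → u ← -0.080000 + 0.23·(-0.092800) = -0.101344
t=0.230000, u=-0.101344: f=-0.398159 → u ← -0.101344 + 0.23·(-0.398159) = -0.192921
t=0.460000, u=-0.192921: f=-0.784988 → u ← -0.192921 + 0.23·(-0.784988) = -0.373468
u(0.69) ≈ -0.3735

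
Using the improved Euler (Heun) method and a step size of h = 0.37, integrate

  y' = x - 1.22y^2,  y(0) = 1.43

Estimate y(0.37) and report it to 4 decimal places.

0.9789

Heun: k1 = f(x_n, y_n); k2 = f(x_n + h, y_n + h·k1); y_{n+1} = y_n + (h/2)·(k1 + k2).
x=0.000000, y=1.430000:
  k1 = f(0.000000, 1.430000) = -2.494778
  k2 = f(0.370000, 0.506932) = 0.056484
  y ← 1.430000 + (0.37/2)·(-2.494778 + 0.056484) = 0.978916
y(0.37) ≈ 0.9789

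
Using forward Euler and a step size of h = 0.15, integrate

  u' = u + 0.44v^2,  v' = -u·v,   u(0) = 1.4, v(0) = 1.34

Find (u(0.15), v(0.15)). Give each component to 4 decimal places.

Euler on (u,v): u_{n+1} = u_n + h·u', v_{n+1} = v_n + h·v'.
0.000000: (1.400000, 1.340000); f=(2.190064, -1.876000) → (1.728510, 1.058600)
(u(0.15), v(0.15)) ≈ (1.7285, 1.0586)

1.7285, 1.0586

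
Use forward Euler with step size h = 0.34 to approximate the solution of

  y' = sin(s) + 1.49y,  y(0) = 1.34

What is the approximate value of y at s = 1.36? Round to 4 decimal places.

Euler: y_{n+1} = y_n + h·f(s_n, y_n).
s=0.000000, y=1.340000: f=1.996600 → y ← 1.340000 + 0.34·1.996600 = 2.018844
s=0.340000, y=2.018844: f=3.341565 → y ← 2.018844 + 0.34·3.341565 = 3.154976
s=0.680000, y=3.154976: f=5.329707 → y ← 3.154976 + 0.34·5.329707 = 4.967076
s=1.020000, y=4.967076: f=8.253052 → y ← 4.967076 + 0.34·8.253052 = 7.773114
y(1.36) ≈ 7.7731

7.7731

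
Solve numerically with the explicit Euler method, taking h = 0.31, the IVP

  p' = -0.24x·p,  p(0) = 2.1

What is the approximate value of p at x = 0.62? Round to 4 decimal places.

2.0516

Euler: p_{n+1} = p_n + h·f(x_n, p_n).
x=0.000000, p=2.100000: f=0.000000 → p ← 2.100000 + 0.31·0.000000 = 2.100000
x=0.310000, p=2.100000: f=-0.156240 → p ← 2.100000 + 0.31·(-0.156240) = 2.051566
p(0.62) ≈ 2.0516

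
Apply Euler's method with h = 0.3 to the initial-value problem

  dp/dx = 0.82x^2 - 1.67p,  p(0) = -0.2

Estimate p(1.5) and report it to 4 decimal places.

0.4723

Euler: p_{n+1} = p_n + h·f(x_n, p_n).
x=0.000000, p=-0.200000: f=0.334000 → p ← -0.200000 + 0.3·0.334000 = -0.099800
x=0.300000, p=-0.099800: f=0.240466 → p ← -0.099800 + 0.3·0.240466 = -0.027660
x=0.600000, p=-0.027660: f=0.341393 → p ← -0.027660 + 0.3·0.341393 = 0.074758
x=0.900000, p=0.074758: f=0.539355 → p ← 0.074758 + 0.3·0.539355 = 0.236564
x=1.200000, p=0.236564: f=0.785738 → p ← 0.236564 + 0.3·0.785738 = 0.472285
p(1.5) ≈ 0.4723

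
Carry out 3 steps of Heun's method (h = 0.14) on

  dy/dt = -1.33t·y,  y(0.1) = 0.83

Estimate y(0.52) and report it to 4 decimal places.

0.6979

Heun: k1 = f(t_n, y_n); k2 = f(t_n + h, y_n + h·k1); y_{n+1} = y_n + (h/2)·(k1 + k2).
t=0.100000, y=0.830000:
  k1 = f(0.100000, 0.830000) = -0.110390
  k2 = f(0.240000, 0.814545) = -0.260003
  y ← 0.830000 + (0.14/2)·(-0.110390 + (-0.260003)) = 0.804072
t=0.240000, y=0.804072:
  k1 = f(0.240000, 0.804072) = -0.256660
  k2 = f(0.380000, 0.768140) = -0.388218
  y ← 0.804072 + (0.14/2)·(-0.256660 + (-0.388218)) = 0.758931
t=0.380000, y=0.758931:
  k1 = f(0.380000, 0.758931) = -0.383564
  k2 = f(0.520000, 0.705232) = -0.487739
  y ← 0.758931 + (0.14/2)·(-0.383564 + (-0.487739)) = 0.697940
y(0.52) ≈ 0.6979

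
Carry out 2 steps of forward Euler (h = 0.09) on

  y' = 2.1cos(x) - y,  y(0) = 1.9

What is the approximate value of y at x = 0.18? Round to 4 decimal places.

1.9336

Euler: y_{n+1} = y_n + h·f(x_n, y_n).
x=0.000000, y=1.900000: f=0.200000 → y ← 1.900000 + 0.09·0.200000 = 1.918000
x=0.090000, y=1.918000: f=0.173501 → y ← 1.918000 + 0.09·0.173501 = 1.933615
y(0.18) ≈ 1.9336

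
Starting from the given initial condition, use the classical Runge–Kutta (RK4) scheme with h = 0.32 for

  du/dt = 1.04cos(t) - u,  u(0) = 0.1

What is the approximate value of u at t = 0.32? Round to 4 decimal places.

RK4: k1 = f(t_n, u_n); k2 = f(t_n + h/2, u_n + (h/2)·k1); k3 = f(t_n + h/2, u_n + (h/2)·k2); k4 = f(t_n + h, u_n + h·k3); u_{n+1} = u_n + (h/6)·(k1 + 2k2 + 2k3 + k4).
t=0.000000, u=0.100000:
  k1 = f(0.000000, 0.100000) = 0.940000
  k2 = f(0.160000, 0.250400) = 0.776316
  k3 = f(0.160000, 0.224211) = 0.802506
  k4 = f(0.320000, 0.356802) = 0.630403
  u ← 0.100000 + (0.32/6)·(k1 + 2k2 + 2k3 + k4) = 0.352163
u(0.32) ≈ 0.3522

0.3522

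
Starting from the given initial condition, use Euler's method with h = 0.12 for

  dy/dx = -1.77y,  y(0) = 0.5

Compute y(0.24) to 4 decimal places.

Euler: y_{n+1} = y_n + h·f(x_n, y_n).
x=0.000000, y=0.500000: f=-0.885000 → y ← 0.500000 + 0.12·(-0.885000) = 0.393800
x=0.120000, y=0.393800: f=-0.697026 → y ← 0.393800 + 0.12·(-0.697026) = 0.310157
y(0.24) ≈ 0.3102

0.3102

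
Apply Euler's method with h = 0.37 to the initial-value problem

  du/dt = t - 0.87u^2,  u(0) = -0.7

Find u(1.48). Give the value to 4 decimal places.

Euler: u_{n+1} = u_n + h·f(t_n, u_n).
t=0.000000, u=-0.700000: f=-0.426300 → u ← -0.700000 + 0.37·(-0.426300) = -0.857731
t=0.370000, u=-0.857731: f=-0.270061 → u ← -0.857731 + 0.37·(-0.270061) = -0.957654
t=0.740000, u=-0.957654: f=-0.057877 → u ← -0.957654 + 0.37·(-0.057877) = -0.979068
t=1.110000, u=-0.979068: f=0.276040 → u ← -0.979068 + 0.37·0.276040 = -0.876933
u(1.48) ≈ -0.8769

-0.8769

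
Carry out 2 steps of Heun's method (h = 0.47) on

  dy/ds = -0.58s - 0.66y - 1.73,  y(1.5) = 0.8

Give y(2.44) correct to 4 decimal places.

-1.5783

Heun: k1 = f(s_n, y_n); k2 = f(s_n + h, y_n + h·k1); y_{n+1} = y_n + (h/2)·(k1 + k2).
s=1.500000, y=0.800000:
  k1 = f(1.500000, 0.800000) = -3.128000
  k2 = f(1.970000, -0.670160) = -2.430294
  y ← 0.800000 + (0.47/2)·(-3.128000 + (-2.430294)) = -0.506199
s=1.970000, y=-0.506199:
  k1 = f(1.970000, -0.506199) = -2.538509
  k2 = f(2.440000, -1.699298) = -2.023663
  y ← -0.506199 + (0.47/2)·(-2.538509 + (-2.023663)) = -1.578310
y(2.44) ≈ -1.5783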